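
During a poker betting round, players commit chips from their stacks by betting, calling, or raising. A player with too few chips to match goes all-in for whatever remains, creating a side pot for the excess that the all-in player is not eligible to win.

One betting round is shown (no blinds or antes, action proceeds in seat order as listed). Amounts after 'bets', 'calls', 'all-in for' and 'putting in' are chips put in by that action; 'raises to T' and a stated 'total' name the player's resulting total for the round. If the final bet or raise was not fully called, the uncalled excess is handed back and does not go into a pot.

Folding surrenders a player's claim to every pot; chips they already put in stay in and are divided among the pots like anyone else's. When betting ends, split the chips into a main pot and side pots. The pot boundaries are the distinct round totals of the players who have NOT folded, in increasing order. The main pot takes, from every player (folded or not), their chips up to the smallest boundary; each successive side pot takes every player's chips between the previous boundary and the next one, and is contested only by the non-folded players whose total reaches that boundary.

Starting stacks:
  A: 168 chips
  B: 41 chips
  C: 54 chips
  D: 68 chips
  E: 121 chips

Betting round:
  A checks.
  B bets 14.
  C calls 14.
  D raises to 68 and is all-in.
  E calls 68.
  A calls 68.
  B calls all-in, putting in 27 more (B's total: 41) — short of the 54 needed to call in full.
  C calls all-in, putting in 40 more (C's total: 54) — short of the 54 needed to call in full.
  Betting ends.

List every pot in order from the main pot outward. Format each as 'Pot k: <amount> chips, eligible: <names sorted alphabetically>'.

Pot 1: 205 chips, eligible: A, B, C, D, E
Pot 2: 52 chips, eligible: A, C, D, E
Pot 3: 42 chips, eligible: A, D, E

Derivation:
Contributions: A=68, B=41, C=54, D=68, E=68
Pot levels (distinct totals of non-folded players): 41, 54, 68
Layer 1-41: 41 each from A, B, C, D, E = 41*5 = 205 chips; eligible A, B, C, D, E
Layer 42-54: 13 each from A, C, D, E = 13*4 = 52 chips; eligible A, C, D, E
Layer 55-68: 14 each from A, D, E = 14*3 = 42 chips; eligible A, D, E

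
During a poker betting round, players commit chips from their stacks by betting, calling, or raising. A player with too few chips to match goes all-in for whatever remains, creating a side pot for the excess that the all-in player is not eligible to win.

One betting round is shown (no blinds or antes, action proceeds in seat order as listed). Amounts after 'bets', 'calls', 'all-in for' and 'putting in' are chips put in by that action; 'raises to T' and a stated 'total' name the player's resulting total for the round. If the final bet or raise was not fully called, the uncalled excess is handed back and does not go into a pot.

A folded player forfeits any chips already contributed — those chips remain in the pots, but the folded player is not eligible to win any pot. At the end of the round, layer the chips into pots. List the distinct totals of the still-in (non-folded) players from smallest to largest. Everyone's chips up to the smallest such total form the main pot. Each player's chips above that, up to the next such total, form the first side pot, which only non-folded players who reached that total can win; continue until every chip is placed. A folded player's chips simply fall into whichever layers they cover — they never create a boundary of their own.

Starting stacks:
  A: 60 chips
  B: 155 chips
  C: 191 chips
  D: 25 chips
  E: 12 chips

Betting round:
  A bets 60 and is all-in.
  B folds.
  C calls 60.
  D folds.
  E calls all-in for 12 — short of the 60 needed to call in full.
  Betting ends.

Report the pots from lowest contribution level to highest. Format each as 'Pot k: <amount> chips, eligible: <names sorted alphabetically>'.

Pot 1: 36 chips, eligible: A, C, E
Pot 2: 96 chips, eligible: A, C

Derivation:
Contributions: A=60, C=60, E=12
Folded: B, D
Pot levels (distinct totals of non-folded players): 12, 60
Layer 1-12: 12 each from A, C, E = 12*3 = 36 chips; eligible A, C, E
Layer 13-60: 48 each from A, C = 48*2 = 96 chips; eligible A, C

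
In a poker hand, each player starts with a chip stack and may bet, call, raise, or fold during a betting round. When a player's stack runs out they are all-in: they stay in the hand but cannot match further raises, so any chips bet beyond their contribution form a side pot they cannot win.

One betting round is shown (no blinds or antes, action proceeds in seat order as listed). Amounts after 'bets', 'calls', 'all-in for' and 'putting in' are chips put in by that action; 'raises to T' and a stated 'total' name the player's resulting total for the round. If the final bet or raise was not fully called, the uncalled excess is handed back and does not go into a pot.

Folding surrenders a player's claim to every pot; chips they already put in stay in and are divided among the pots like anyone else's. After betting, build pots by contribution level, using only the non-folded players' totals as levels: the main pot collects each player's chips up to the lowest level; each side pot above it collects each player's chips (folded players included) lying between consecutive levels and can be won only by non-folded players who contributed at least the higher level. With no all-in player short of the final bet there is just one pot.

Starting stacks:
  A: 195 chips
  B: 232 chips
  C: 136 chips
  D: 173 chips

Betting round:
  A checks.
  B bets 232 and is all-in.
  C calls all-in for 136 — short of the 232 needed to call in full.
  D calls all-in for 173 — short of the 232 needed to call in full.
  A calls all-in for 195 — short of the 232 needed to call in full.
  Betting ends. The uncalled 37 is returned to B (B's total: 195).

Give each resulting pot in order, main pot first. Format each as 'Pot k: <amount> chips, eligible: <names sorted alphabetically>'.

Pot 1: 544 chips, eligible: A, B, C, D
Pot 2: 111 chips, eligible: A, B, D
Pot 3: 44 chips, eligible: A, B

Derivation:
Contributions (after 37 returned to B): A=195, B=195, C=136, D=173
Pot levels (distinct totals of non-folded players): 136, 173, 195
Layer 1-136: 136 each from A, B, C, D = 136*4 = 544 chips; eligible A, B, C, D
Layer 137-173: 37 each from A, B, D = 37*3 = 111 chips; eligible A, B, D
Layer 174-195: 22 each from A, B = 22*2 = 44 chips; eligible A, B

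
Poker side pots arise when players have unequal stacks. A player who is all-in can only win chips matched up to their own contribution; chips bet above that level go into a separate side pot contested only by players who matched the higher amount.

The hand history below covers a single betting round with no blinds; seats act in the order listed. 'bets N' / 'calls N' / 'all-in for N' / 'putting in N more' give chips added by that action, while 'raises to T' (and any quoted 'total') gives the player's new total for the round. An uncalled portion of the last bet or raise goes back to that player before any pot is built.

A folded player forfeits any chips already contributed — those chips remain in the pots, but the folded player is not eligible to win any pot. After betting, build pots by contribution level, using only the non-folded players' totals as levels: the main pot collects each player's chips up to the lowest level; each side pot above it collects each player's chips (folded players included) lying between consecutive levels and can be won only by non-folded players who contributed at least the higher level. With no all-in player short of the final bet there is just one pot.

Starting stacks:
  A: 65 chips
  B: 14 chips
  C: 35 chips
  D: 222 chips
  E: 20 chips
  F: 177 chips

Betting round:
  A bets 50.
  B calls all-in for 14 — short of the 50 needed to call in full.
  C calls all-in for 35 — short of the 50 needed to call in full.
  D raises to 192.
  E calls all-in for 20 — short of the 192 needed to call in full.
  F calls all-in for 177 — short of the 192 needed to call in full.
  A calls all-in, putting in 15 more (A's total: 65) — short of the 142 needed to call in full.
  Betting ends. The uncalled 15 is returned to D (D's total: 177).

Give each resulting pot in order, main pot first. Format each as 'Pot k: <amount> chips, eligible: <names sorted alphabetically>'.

Contributions (after 15 returned to D): A=65, B=14, C=35, D=177, E=20, F=177
Pot levels (distinct totals of non-folded players): 14, 20, 35, 65, 177
Layer 1-14: 14 each from A, B, C, D, E, F = 14*6 = 84 chips; eligible A, B, C, D, E, F
Layer 15-20: 6 each from A, C, D, E, F = 6*5 = 30 chips; eligible A, C, D, E, F
Layer 21-35: 15 each from A, C, D, F = 15*4 = 60 chips; eligible A, C, D, F
Layer 36-65: 30 each from A, D, F = 30*3 = 90 chips; eligible A, D, F
Layer 66-177: 112 each from D, F = 112*2 = 224 chips; eligible D, F

Pot 1: 84 chips, eligible: A, B, C, D, E, F
Pot 2: 30 chips, eligible: A, C, D, E, F
Pot 3: 60 chips, eligible: A, C, D, F
Pot 4: 90 chips, eligible: A, D, F
Pot 5: 224 chips, eligible: D, F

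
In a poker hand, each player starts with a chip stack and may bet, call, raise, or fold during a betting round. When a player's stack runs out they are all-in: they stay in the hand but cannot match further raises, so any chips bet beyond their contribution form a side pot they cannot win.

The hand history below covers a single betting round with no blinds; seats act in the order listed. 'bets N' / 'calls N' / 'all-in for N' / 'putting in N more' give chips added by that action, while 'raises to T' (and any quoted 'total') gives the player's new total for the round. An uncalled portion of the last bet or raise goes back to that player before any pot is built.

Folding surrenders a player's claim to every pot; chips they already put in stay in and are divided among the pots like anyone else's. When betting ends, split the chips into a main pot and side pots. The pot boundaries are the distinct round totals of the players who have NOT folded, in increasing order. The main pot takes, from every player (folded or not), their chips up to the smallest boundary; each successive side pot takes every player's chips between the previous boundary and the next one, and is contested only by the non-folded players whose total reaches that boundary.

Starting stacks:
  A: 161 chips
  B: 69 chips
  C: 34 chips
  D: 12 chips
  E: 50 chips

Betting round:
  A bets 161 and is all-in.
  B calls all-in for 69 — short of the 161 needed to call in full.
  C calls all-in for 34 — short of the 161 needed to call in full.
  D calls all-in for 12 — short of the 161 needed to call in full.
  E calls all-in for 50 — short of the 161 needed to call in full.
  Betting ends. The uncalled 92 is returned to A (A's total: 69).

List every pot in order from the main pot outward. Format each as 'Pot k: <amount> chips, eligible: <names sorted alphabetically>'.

Pot 1: 60 chips, eligible: A, B, C, D, E
Pot 2: 88 chips, eligible: A, B, C, E
Pot 3: 48 chips, eligible: A, B, E
Pot 4: 38 chips, eligible: A, B

Derivation:
Contributions (after 92 returned to A): A=69, B=69, C=34, D=12, E=50
Pot levels (distinct totals of non-folded players): 12, 34, 50, 69
Layer 1-12: 12 each from A, B, C, D, E = 12*5 = 60 chips; eligible A, B, C, D, E
Layer 13-34: 22 each from A, B, C, E = 22*4 = 88 chips; eligible A, B, C, E
Layer 35-50: 16 each from A, B, E = 16*3 = 48 chips; eligible A, B, E
Layer 51-69: 19 each from A, B = 19*2 = 38 chips; eligible A, B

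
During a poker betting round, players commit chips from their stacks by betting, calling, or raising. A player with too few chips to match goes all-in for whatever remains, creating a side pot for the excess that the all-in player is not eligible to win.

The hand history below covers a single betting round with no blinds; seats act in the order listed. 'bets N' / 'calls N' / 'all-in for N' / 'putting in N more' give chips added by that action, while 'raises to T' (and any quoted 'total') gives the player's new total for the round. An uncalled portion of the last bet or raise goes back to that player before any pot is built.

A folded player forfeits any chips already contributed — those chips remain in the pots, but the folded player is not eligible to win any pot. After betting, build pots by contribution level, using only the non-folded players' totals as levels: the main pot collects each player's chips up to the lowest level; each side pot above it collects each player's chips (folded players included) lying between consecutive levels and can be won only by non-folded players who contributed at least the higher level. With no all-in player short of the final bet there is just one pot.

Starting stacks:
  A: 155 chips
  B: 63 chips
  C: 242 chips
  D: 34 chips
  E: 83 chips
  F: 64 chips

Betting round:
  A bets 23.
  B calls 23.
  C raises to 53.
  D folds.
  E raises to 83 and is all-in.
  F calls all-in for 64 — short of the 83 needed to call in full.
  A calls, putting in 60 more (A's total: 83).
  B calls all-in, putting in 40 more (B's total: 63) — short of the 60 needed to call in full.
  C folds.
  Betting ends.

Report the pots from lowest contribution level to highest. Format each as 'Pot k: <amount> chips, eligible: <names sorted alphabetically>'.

Pot 1: 305 chips, eligible: A, B, E, F
Pot 2: 3 chips, eligible: A, E, F
Pot 3: 38 chips, eligible: A, E

Derivation:
Contributions: A=83, B=63, C=53, E=83, F=64
Folded: C, D
Pot levels (distinct totals of non-folded players): 63, 64, 83
Layer 1-63: A 63 + B 63 + C 53 + E 63 + F 63 = 305 chips; eligible A, B, E, F
Layer 64-64: 1 each from A, E, F = 1*3 = 3 chips; eligible A, E, F
Layer 65-83: 19 each from A, E = 19*2 = 38 chips; eligible A, E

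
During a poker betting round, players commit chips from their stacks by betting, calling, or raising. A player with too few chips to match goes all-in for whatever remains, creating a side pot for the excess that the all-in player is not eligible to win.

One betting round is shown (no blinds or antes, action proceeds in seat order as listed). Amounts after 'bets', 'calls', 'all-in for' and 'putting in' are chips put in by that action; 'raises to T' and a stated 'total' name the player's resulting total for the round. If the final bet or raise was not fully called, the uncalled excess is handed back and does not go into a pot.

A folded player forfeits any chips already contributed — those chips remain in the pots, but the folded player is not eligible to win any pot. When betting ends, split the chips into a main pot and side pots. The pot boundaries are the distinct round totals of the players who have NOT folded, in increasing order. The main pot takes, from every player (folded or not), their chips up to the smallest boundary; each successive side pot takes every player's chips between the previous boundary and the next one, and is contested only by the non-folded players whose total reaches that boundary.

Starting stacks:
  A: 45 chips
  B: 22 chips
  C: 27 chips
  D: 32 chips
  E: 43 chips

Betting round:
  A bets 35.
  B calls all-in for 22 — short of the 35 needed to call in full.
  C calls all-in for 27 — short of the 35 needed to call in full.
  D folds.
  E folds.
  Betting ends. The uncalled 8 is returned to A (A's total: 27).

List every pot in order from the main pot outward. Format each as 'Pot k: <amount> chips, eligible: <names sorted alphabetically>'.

Pot 1: 66 chips, eligible: A, B, C
Pot 2: 10 chips, eligible: A, C

Derivation:
Contributions (after 8 returned to A): A=27, B=22, C=27
Folded: D, E
Pot levels (distinct totals of non-folded players): 22, 27
Layer 1-22: 22 each from A, B, C = 22*3 = 66 chips; eligible A, B, C
Layer 23-27: 5 each from A, C = 5*2 = 10 chips; eligible A, C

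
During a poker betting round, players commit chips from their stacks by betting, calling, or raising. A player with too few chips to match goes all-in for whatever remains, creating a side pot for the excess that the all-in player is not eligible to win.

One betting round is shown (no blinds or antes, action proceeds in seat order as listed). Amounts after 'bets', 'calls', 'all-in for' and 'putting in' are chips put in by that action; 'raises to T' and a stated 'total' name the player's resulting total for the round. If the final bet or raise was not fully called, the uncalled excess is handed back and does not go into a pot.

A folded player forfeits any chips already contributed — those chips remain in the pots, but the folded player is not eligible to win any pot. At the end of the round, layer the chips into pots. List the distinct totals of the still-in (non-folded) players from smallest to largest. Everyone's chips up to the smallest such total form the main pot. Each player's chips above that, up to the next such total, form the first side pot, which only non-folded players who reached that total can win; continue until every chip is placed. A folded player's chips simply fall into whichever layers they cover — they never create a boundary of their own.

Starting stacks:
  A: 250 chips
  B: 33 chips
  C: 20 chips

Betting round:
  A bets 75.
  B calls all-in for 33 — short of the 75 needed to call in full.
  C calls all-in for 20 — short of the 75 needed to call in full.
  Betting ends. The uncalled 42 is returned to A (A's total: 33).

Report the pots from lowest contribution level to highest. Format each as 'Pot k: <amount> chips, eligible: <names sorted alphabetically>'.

Contributions (after 42 returned to A): A=33, B=33, C=20
Pot levels (distinct totals of non-folded players): 20, 33
Layer 1-20: 20 each from A, B, C = 20*3 = 60 chips; eligible A, B, C
Layer 21-33: 13 each from A, B = 13*2 = 26 chips; eligible A, B

Pot 1: 60 chips, eligible: A, B, C
Pot 2: 26 chips, eligible: A, B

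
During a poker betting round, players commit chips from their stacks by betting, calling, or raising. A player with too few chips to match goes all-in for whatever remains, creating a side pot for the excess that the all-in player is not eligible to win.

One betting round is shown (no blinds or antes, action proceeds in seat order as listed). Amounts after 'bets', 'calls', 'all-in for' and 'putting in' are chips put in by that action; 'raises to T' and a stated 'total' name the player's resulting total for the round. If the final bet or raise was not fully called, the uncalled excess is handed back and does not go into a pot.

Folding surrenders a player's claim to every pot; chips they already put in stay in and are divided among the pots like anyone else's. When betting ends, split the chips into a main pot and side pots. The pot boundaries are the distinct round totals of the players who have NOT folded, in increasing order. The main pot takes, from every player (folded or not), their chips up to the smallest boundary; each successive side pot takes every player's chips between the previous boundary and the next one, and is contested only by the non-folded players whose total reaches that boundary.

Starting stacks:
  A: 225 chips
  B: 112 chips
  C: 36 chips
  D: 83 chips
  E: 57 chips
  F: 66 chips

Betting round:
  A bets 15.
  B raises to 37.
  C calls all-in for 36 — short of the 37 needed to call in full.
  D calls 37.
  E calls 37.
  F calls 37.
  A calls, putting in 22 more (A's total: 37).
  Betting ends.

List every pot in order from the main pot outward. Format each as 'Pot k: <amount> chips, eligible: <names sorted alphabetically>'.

Pot 1: 216 chips, eligible: A, B, C, D, E, F
Pot 2: 5 chips, eligible: A, B, D, E, F

Derivation:
Contributions: A=37, B=37, C=36, D=37, E=37, F=37
Pot levels (distinct totals of non-folded players): 36, 37
Layer 1-36: 36 each from A, B, C, D, E, F = 36*6 = 216 chips; eligible A, B, C, D, E, F
Layer 37-37: 1 each from A, B, D, E, F = 1*5 = 5 chips; eligible A, B, D, E, F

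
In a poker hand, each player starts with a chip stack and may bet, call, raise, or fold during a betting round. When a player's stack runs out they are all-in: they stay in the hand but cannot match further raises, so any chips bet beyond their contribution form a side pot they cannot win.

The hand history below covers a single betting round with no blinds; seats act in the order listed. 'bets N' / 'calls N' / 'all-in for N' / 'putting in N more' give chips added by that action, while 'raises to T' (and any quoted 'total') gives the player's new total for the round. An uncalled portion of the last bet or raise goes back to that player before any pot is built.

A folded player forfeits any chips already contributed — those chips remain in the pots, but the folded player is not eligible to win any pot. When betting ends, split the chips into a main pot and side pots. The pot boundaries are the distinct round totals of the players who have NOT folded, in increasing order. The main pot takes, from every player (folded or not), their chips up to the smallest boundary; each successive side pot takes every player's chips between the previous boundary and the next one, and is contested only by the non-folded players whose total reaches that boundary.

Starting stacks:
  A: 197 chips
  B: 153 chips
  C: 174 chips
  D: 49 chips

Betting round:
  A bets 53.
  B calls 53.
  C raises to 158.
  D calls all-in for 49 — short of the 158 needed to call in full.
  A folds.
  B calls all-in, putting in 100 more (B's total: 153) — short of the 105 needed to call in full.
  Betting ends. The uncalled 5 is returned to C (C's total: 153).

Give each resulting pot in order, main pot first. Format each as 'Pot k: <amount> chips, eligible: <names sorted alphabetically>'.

Pot 1: 196 chips, eligible: B, C, D
Pot 2: 212 chips, eligible: B, C

Derivation:
Contributions (after 5 returned to C): A=53, B=153, C=153, D=49
Folded: A
Pot levels (distinct totals of non-folded players): 49, 153
Layer 1-49: 49 each from A, B, C, D = 49*4 = 196 chips; eligible B, C, D
Layer 50-153: A 4 + B 104 + C 104 = 212 chips; eligible B, C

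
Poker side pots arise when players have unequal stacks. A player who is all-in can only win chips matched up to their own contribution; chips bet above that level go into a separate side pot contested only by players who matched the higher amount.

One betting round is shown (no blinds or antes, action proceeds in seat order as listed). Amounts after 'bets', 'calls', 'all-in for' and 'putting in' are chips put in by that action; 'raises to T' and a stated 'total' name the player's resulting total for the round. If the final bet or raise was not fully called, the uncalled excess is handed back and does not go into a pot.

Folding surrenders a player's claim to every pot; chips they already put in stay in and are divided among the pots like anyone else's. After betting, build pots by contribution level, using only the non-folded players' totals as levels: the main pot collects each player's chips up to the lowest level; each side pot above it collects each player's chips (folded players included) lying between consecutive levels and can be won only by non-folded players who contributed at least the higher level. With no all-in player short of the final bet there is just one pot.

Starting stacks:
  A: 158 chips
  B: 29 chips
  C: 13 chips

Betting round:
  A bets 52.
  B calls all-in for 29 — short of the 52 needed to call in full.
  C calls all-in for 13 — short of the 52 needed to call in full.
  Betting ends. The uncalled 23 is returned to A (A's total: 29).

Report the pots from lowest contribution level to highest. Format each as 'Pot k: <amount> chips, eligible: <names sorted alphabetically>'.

Contributions (after 23 returned to A): A=29, B=29, C=13
Pot levels (distinct totals of non-folded players): 13, 29
Layer 1-13: 13 each from A, B, C = 13*3 = 39 chips; eligible A, B, C
Layer 14-29: 16 each from A, B = 16*2 = 32 chips; eligible A, B

Pot 1: 39 chips, eligible: A, B, C
Pot 2: 32 chips, eligible: A, B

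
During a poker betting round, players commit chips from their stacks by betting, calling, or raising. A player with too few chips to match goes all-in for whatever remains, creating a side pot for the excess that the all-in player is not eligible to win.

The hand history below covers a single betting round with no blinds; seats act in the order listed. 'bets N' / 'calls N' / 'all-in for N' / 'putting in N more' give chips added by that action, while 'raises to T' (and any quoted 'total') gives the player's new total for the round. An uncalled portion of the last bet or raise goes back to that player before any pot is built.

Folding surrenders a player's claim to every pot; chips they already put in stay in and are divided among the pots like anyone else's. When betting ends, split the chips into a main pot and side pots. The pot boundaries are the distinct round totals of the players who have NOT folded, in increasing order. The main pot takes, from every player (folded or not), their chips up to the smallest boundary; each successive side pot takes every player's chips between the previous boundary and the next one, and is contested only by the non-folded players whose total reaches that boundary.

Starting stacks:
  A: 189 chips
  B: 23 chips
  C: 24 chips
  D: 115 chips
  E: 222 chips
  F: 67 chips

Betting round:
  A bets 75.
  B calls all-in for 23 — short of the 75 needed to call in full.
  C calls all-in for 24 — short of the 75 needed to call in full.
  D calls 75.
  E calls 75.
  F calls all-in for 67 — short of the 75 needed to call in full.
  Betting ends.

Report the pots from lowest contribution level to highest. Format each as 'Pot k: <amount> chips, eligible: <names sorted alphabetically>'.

Pot 1: 138 chips, eligible: A, B, C, D, E, F
Pot 2: 5 chips, eligible: A, C, D, E, F
Pot 3: 172 chips, eligible: A, D, E, F
Pot 4: 24 chips, eligible: A, D, E

Derivation:
Contributions: A=75, B=23, C=24, D=75, E=75, F=67
Pot levels (distinct totals of non-folded players): 23, 24, 67, 75
Layer 1-23: 23 each from A, B, C, D, E, F = 23*6 = 138 chips; eligible A, B, C, D, E, F
Layer 24-24: 1 each from A, C, D, E, F = 1*5 = 5 chips; eligible A, C, D, E, F
Layer 25-67: 43 each from A, D, E, F = 43*4 = 172 chips; eligible A, D, E, F
Layer 68-75: 8 each from A, D, E = 8*3 = 24 chips; eligible A, D, E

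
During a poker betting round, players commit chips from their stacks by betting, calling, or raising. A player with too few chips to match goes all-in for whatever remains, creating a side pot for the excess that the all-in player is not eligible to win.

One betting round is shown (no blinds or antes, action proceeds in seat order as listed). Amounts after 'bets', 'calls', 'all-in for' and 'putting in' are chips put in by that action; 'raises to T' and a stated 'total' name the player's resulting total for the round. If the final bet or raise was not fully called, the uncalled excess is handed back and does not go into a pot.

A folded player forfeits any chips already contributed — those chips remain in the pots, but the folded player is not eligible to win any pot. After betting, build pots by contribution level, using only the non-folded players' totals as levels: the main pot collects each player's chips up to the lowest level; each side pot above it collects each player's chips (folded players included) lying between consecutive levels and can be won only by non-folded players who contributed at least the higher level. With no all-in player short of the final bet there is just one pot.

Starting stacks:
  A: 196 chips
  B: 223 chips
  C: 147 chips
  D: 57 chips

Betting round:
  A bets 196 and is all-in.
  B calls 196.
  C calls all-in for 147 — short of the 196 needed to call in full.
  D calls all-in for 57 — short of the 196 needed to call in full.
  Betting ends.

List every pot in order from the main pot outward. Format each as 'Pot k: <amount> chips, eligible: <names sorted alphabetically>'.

Pot 1: 228 chips, eligible: A, B, C, D
Pot 2: 270 chips, eligible: A, B, C
Pot 3: 98 chips, eligible: A, B

Derivation:
Contributions: A=196, B=196, C=147, D=57
Pot levels (distinct totals of non-folded players): 57, 147, 196
Layer 1-57: 57 each from A, B, C, D = 57*4 = 228 chips; eligible A, B, C, D
Layer 58-147: 90 each from A, B, C = 90*3 = 270 chips; eligible A, B, C
Layer 148-196: 49 each from A, B = 49*2 = 98 chips; eligible A, B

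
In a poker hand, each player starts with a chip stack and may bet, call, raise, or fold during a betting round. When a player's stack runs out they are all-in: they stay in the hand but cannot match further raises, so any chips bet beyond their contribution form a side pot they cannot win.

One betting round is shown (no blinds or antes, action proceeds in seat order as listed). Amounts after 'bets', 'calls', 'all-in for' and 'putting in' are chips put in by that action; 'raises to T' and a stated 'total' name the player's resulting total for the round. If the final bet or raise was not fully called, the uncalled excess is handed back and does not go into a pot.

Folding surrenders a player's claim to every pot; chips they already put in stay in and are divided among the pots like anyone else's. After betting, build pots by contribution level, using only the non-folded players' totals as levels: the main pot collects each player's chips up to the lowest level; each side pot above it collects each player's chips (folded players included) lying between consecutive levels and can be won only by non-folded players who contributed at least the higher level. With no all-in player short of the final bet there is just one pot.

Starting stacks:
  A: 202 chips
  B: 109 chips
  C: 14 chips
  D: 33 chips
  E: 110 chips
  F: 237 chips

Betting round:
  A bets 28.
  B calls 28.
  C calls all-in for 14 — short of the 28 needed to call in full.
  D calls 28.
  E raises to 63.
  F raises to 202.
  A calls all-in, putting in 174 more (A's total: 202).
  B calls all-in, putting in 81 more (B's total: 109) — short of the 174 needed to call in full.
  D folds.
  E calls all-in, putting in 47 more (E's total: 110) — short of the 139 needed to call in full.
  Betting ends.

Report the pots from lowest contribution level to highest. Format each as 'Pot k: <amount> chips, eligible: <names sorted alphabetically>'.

Pot 1: 84 chips, eligible: A, B, C, E, F
Pot 2: 394 chips, eligible: A, B, E, F
Pot 3: 3 chips, eligible: A, E, F
Pot 4: 184 chips, eligible: A, F

Derivation:
Contributions: A=202, B=109, C=14, D=28, E=110, F=202
Folded: D
Pot levels (distinct totals of non-folded players): 14, 109, 110, 202
Layer 1-14: 14 each from A, B, C, D, E, F = 14*6 = 84 chips; eligible A, B, C, E, F
Layer 15-109: A 95 + B 95 + D 14 + E 95 + F 95 = 394 chips; eligible A, B, E, F
Layer 110-110: 1 each from A, E, F = 1*3 = 3 chips; eligible A, E, F
Layer 111-202: 92 each from A, F = 92*2 = 184 chips; eligible A, F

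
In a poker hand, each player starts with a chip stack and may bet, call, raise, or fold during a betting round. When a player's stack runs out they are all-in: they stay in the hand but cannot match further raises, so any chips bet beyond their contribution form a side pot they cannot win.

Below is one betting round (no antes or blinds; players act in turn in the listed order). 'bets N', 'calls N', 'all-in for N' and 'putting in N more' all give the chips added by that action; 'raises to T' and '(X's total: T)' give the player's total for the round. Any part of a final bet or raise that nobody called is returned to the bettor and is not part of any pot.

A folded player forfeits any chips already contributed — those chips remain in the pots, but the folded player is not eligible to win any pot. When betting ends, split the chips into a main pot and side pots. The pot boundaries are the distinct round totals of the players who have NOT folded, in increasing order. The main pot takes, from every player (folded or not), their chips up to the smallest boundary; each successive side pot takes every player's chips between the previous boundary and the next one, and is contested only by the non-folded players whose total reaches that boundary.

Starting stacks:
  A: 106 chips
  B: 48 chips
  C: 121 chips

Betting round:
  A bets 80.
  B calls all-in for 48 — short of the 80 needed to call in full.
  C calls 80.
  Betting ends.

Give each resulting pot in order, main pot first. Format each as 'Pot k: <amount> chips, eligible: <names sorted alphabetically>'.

Contributions: A=80, B=48, C=80
Pot levels (distinct totals of non-folded players): 48, 80
Layer 1-48: 48 each from A, B, C = 48*3 = 144 chips; eligible A, B, C
Layer 49-80: 32 each from A, C = 32*2 = 64 chips; eligible A, C

Pot 1: 144 chips, eligible: A, B, C
Pot 2: 64 chips, eligible: A, C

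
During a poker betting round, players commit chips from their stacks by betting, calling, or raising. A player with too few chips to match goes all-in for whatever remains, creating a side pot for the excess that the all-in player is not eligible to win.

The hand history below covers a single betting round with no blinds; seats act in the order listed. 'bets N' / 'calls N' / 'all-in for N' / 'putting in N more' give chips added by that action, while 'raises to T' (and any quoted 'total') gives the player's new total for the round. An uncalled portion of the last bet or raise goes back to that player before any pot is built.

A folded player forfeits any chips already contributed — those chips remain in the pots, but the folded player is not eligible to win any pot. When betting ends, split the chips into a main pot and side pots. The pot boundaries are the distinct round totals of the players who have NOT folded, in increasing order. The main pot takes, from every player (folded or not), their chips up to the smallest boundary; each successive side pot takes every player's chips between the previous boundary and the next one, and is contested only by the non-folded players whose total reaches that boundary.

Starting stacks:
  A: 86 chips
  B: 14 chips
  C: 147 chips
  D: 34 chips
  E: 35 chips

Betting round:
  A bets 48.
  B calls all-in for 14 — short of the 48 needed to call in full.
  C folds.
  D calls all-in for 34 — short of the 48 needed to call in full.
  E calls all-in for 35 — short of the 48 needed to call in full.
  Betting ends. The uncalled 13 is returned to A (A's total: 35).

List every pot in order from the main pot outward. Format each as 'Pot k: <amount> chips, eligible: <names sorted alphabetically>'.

Contributions (after 13 returned to A): A=35, B=14, D=34, E=35
Folded: C
Pot levels (distinct totals of non-folded players): 14, 34, 35
Layer 1-14: 14 each from A, B, D, E = 14*4 = 56 chips; eligible A, B, D, E
Layer 15-34: 20 each from A, D, E = 20*3 = 60 chips; eligible A, D, E
Layer 35-35: 1 each from A, E = 1*2 = 2 chips; eligible A, E

Pot 1: 56 chips, eligible: A, B, D, E
Pot 2: 60 chips, eligible: A, D, E
Pot 3: 2 chips, eligible: A, E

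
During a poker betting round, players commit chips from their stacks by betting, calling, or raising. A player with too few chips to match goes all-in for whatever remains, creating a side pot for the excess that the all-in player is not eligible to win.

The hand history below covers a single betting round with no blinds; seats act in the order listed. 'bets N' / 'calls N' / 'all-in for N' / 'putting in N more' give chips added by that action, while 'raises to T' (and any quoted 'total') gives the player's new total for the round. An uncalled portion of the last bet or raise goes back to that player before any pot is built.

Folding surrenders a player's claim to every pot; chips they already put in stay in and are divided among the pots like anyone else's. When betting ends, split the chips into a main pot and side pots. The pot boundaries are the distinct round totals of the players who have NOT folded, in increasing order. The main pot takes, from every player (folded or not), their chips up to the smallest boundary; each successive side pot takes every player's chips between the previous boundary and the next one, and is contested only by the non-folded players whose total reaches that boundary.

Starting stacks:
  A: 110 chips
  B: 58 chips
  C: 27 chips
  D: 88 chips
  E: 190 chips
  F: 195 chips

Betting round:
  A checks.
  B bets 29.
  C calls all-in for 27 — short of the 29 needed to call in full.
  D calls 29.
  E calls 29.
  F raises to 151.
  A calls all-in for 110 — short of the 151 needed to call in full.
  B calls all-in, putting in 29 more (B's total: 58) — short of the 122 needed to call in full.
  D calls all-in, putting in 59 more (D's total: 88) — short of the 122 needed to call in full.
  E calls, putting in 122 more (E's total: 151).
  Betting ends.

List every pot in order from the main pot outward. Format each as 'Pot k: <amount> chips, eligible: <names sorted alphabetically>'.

Contributions: A=110, B=58, C=27, D=88, E=151, F=151
Pot levels (distinct totals of non-folded players): 27, 58, 88, 110, 151
Layer 1-27: 27 each from A, B, C, D, E, F = 27*6 = 162 chips; eligible A, B, C, D, E, F
Layer 28-58: 31 each from A, B, D, E, F = 31*5 = 155 chips; eligible A, B, D, E, F
Layer 59-88: 30 each from A, D, E, F = 30*4 = 120 chips; eligible A, D, E, F
Layer 89-110: 22 each from A, E, F = 22*3 = 66 chips; eligible A, E, F
Layer 111-151: 41 each from E, F = 41*2 = 82 chips; eligible E, F

Pot 1: 162 chips, eligible: A, B, C, D, E, F
Pot 2: 155 chips, eligible: A, B, D, E, F
Pot 3: 120 chips, eligible: A, D, E, F
Pot 4: 66 chips, eligible: A, E, F
Pot 5: 82 chips, eligible: E, F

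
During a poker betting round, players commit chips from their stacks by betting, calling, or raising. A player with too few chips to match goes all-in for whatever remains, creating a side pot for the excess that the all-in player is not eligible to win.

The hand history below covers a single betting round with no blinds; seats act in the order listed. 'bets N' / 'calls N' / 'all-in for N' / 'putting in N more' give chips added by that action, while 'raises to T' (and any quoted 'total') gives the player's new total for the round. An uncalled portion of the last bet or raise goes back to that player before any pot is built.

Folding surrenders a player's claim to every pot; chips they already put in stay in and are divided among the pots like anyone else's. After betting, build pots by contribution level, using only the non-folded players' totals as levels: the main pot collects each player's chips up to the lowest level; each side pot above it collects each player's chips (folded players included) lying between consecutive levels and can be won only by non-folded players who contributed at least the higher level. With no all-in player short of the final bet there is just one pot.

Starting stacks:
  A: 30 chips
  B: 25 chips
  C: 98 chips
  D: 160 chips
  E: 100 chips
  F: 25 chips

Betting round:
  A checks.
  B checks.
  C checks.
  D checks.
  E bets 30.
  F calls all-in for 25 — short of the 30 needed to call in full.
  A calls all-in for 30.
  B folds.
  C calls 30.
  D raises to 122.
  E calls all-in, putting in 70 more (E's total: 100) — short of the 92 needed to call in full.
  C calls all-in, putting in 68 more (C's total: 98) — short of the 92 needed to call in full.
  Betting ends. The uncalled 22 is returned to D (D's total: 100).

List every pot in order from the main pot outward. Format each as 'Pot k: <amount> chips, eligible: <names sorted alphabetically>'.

Pot 1: 125 chips, eligible: A, C, D, E, F
Pot 2: 20 chips, eligible: A, C, D, E
Pot 3: 204 chips, eligible: C, D, E
Pot 4: 4 chips, eligible: D, E

Derivation:
Contributions (after 22 returned to D): A=30, C=98, D=100, E=100, F=25
Folded: B
Pot levels (distinct totals of non-folded players): 25, 30, 98, 100
Layer 1-25: 25 each from A, C, D, E, F = 25*5 = 125 chips; eligible A, C, D, E, F
Layer 26-30: 5 each from A, C, D, E = 5*4 = 20 chips; eligible A, C, D, E
Layer 31-98: 68 each from C, D, E = 68*3 = 204 chips; eligible C, D, E
Layer 99-100: 2 each from D, E = 2*2 = 4 chips; eligible D, E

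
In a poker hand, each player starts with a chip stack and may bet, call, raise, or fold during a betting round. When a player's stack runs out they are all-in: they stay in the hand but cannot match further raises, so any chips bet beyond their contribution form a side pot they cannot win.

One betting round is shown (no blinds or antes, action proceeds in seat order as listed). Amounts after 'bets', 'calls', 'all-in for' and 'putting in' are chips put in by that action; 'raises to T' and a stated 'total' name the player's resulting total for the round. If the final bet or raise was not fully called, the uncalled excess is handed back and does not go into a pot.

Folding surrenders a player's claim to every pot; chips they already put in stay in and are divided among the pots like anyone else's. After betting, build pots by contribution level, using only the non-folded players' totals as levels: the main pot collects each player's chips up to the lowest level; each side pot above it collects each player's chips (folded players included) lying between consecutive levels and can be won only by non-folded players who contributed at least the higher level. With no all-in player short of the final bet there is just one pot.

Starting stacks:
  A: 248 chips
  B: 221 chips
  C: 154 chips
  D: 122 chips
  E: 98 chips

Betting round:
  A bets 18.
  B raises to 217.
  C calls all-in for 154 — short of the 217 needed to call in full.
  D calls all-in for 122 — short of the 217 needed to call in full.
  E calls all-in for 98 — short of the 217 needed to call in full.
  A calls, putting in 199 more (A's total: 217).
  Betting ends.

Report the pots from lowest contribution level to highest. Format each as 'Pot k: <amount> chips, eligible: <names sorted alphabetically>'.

Contributions: A=217, B=217, C=154, D=122, E=98
Pot levels (distinct totals of non-folded players): 98, 122, 154, 217
Layer 1-98: 98 each from A, B, C, D, E = 98*5 = 490 chips; eligible A, B, C, D, E
Layer 99-122: 24 each from A, B, C, D = 24*4 = 96 chips; eligible A, B, C, D
Layer 123-154: 32 each from A, B, C = 32*3 = 96 chips; eligible A, B, C
Layer 155-217: 63 each from A, B = 63*2 = 126 chips; eligible A, B

Pot 1: 490 chips, eligible: A, B, C, D, E
Pot 2: 96 chips, eligible: A, B, C, D
Pot 3: 96 chips, eligible: A, B, C
Pot 4: 126 chips, eligible: A, B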